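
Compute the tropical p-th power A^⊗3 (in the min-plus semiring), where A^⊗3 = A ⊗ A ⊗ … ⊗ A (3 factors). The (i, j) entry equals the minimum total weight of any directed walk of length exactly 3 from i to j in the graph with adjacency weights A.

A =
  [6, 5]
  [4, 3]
A^⊗3 =
  [12, 11]
  [10, 9]

Each entry (A^⊗3)_ij equals the minimum over all length-3 walks i = v_0 → v_1 → … → v_3 = j of Σ_t A[v_t][v_{t+1}]. For example, for (i, j) = (0, 1) we minimise over 4 possible intermediate vertex sequences; the minimum is 11, attained along the walk 0 → 1 → 1 → 1.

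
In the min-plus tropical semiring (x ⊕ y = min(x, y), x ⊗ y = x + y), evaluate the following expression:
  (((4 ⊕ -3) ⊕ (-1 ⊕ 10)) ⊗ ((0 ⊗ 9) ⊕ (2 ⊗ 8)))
(((4 ⊕ -3) ⊕ (-1 ⊕ 10)) ⊗ ((0 ⊗ 9) ⊕ (2 ⊗ 8))) = 6

Expand innermost to outermost. Recall ⊕ takes the minimum of its arguments and ⊗ takes their sum. Working out the expression (((4 ⊕ -3) ⊕ (-1 ⊕ 10)) ⊗ ((0 ⊗ 9) ⊕ (2 ⊗ 8))) gives 6.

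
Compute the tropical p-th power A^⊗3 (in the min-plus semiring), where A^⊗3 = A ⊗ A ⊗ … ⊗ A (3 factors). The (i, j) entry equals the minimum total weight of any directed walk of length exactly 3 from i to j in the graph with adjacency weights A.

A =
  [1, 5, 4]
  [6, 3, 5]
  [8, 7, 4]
A^⊗3 =
  [3, 7, 6]
  [8, 9, 11]
  [10, 13, 12]

Each entry (A^⊗3)_ij equals the minimum over all length-3 walks i = v_0 → v_1 → … → v_3 = j of Σ_t A[v_t][v_{t+1}]. For example, for (i, j) = (0, 2) we minimise over 9 possible intermediate vertex sequences; the minimum is 6, attained along the walk 0 → 0 → 0 → 2.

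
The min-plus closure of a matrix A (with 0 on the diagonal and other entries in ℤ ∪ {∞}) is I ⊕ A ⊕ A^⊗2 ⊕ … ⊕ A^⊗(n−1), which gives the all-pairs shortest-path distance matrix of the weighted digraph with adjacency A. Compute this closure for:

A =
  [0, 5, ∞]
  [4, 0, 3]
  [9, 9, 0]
Closure =
  [0, 5, 8]
  [4, 0, 3]
  [9, 9, 0]

This is the Floyd-Warshall all-pairs shortest-path computation. For each intermediate vertex k = 0, 1, …, 2, update dist[i][j] ← min(dist[i][j], dist[i][k] + dist[k][j]). The final matrix gives, for each (i, j), the minimum total weight of any directed path from i to j (possibly empty when i = j).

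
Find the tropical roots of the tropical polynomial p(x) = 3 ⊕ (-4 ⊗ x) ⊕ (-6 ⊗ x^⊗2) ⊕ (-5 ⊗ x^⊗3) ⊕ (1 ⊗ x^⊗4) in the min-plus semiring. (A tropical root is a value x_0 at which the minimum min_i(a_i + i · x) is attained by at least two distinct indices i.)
Roots: {-6, -1, 2, 7}

Each tropical root is a break point of the lower envelope of the lines y = a_i + i · x (there are 5 lines, with slopes 0, 1, ..., 4). Only the lines that attain the minimum somewhere contribute to roots; other lines are dominated. Here the surviving (envelope) indices are i = 4, i = 3, i = 2, i = 1, i = 0.
Intersections between consecutive envelope lines give the roots: for adjacent envelope indices i < j the intersection is x = (a_i − a_j) / (j − i). Reading off the sorted break points: {-6, -1, 2, 7}.
Verification: at each break x_0, at least two indices attain the minimum of min_i(a_i + i · x_0).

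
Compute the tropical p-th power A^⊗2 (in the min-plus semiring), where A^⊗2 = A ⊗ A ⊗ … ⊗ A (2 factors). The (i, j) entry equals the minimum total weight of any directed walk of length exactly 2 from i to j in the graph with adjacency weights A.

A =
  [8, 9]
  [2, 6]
A^⊗2 =
  [11, 15]
  [8, 11]

Each entry (A^⊗2)_ij equals the minimum over all length-2 walks i = v_0 → v_1 → … → v_2 = j of Σ_t A[v_t][v_{t+1}]. For example, for (i, j) = (0, 1) we minimise over 2 possible intermediate vertex sequences; the minimum is 15, attained along the walk 0 → 1 → 1.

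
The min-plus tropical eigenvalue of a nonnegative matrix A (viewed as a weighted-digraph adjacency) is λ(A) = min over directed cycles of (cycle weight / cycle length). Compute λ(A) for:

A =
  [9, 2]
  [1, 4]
λ(A) = 3/2

Enumerate directed cycles and compute their means (weight / length). Sample:
  cycle 0 → 0: weight = 9, length = 1, mean = 9/1 ≈ 9.000
  cycle 1 → 1: weight = 4, length = 1, mean = 4/1 ≈ 4.000
  cycle 0 → 1 → 0: weight = 3, length = 2, mean = 3/2 ≈ 1.500
  cycle 1 → 0 → 1: weight = 3, length = 2, mean = 3/2 ≈ 1.500
Minimum mean = 1.500, attained e.g. along the cycle 0 → 1 → 0 with weight 3 and length 2. So λ(A) = 3/2 = 3/2.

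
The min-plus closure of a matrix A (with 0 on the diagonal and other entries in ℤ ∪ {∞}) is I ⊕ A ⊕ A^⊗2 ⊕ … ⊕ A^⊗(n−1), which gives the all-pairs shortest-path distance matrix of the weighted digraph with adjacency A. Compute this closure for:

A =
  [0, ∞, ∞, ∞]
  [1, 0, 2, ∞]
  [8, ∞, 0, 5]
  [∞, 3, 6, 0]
Closure =
  [0, ∞, ∞, ∞]
  [1, 0, 2, 7]
  [8, 8, 0, 5]
  [4, 3, 5, 0]

This is the Floyd-Warshall all-pairs shortest-path computation. For each intermediate vertex k = 0, 1, …, 3, update dist[i][j] ← min(dist[i][j], dist[i][k] + dist[k][j]). The final matrix gives, for each (i, j), the minimum total weight of any directed path from i to j (possibly empty when i = j).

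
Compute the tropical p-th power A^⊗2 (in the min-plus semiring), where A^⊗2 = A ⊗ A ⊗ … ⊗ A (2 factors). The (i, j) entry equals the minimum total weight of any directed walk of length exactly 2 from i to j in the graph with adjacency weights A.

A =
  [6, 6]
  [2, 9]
A^⊗2 =
  [8, 12]
  [8, 8]

Each entry (A^⊗2)_ij equals the minimum over all length-2 walks i = v_0 → v_1 → … → v_2 = j of Σ_t A[v_t][v_{t+1}]. For example, for (i, j) = (0, 1) we minimise over 2 possible intermediate vertex sequences; the minimum is 12, attained along the walk 0 → 0 → 1.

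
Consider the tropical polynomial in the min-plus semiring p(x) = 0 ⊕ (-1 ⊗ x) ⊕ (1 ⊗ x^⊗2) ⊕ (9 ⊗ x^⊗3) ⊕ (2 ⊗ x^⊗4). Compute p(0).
p(0) = -1

A tropical monomial a ⊗ x^⊗i evaluates to a + i · x. Evaluating each term at x = 0:
  Term 0 contributes 0 + 0 · 0 = 0
  Term 1 contributes -1 + 1 · 0 = -1
  Term 2 contributes 1 + 2 · 0 = 1
  Term 3 contributes 9 + 3 · 0 = 9
  Term 4 contributes 2 + 4 · 0 = 2
p(0) = ⊕ of these = min[0, -1, 1, 9, 2] = -1.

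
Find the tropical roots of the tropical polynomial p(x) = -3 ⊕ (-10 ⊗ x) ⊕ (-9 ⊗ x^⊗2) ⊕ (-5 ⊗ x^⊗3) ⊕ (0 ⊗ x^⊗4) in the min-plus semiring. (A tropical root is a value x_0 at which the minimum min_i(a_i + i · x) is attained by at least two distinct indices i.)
Roots: {-5, -4, -1, 7}

Each tropical root is a break point of the lower envelope of the lines y = a_i + i · x (there are 5 lines, with slopes 0, 1, ..., 4). Only the lines that attain the minimum somewhere contribute to roots; other lines are dominated. Here the surviving (envelope) indices are i = 4, i = 3, i = 2, i = 1, i = 0.
Intersections between consecutive envelope lines give the roots: for adjacent envelope indices i < j the intersection is x = (a_i − a_j) / (j − i). Reading off the sorted break points: {-5, -4, -1, 7}.
Verification: at each break x_0, at least two indices attain the minimum of min_i(a_i + i · x_0).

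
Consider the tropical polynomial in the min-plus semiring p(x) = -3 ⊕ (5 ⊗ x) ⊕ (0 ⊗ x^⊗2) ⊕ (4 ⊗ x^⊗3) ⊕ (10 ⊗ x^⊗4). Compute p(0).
p(0) = -3

A tropical monomial a ⊗ x^⊗i evaluates to a + i · x. Evaluating each term at x = 0:
  Term 0 contributes -3 + 0 · 0 = -3
  Term 1 contributes 5 + 1 · 0 = 5
  Term 2 contributes 0 + 2 · 0 = 0
  Term 3 contributes 4 + 3 · 0 = 4
  Term 4 contributes 10 + 4 · 0 = 10
p(0) = ⊕ of these = min[-3, 5, 0, 4, 10] = -3.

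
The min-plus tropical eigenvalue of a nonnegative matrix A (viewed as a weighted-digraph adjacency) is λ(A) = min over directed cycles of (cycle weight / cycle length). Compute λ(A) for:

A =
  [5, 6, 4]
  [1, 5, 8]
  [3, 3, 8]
λ(A) = 8/3

Enumerate directed cycles and compute their means (weight / length). Sample:
  cycle 0 → 0: weight = 5, length = 1, mean = 5/1 ≈ 5.000
  cycle 1 → 1: weight = 5, length = 1, mean = 5/1 ≈ 5.000
  cycle 2 → 2: weight = 8, length = 1, mean = 8/1 ≈ 8.000
  cycle 0 → 1 → 0: weight = 7, length = 2, mean = 7/2 ≈ 3.500
  cycle 0 → 2 → 0: weight = 7, length = 2, mean = 7/2 ≈ 3.500
  cycle 1 → 0 → 1: weight = 7, length = 2, mean = 7/2 ≈ 3.500
Minimum mean = 2.667, attained e.g. along the cycle 0 → 2 → 1 → 0 with weight 8 and length 3. So λ(A) = 8/3 = 8/3.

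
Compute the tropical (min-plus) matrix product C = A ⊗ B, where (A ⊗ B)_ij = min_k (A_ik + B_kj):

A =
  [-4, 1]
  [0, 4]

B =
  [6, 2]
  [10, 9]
A ⊗ B =
  [2, -2]
  [6, 2]

Apply the min-plus product entry-by-entry:
  C[0][0] = min over k of (A[0][0] + B[0][0] = -4 + 6 = 2, A[0][1] + B[1][0] = 1 + 10 = 11) = 2 (attained at k = 0)
  C[0][1] = min over k of (A[0][0] + B[0][1] = -4 + 2 = -2, A[0][1] + B[1][1] = 1 + 9 = 10) = -2 (attained at k = 0)
  C[1][0] = min over k of (A[1][0] + B[0][0] = 0 + 6 = 6, A[1][1] + B[1][0] = 4 + 10 = 14) = 6 (attained at k = 0)
  C[1][1] = min over k of (A[1][0] + B[0][1] = 0 + 2 = 2, A[1][1] + B[1][1] = 4 + 9 = 13) = 2 (attained at k = 0)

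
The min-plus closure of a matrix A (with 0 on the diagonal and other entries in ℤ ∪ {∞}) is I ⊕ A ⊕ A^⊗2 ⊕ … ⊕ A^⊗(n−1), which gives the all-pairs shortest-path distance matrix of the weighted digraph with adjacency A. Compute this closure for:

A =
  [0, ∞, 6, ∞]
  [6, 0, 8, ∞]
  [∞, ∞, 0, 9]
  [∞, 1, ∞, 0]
Closure =
  [0, 16, 6, 15]
  [6, 0, 8, 17]
  [16, 10, 0, 9]
  [7, 1, 9, 0]

This is the Floyd-Warshall all-pairs shortest-path computation. For each intermediate vertex k = 0, 1, …, 3, update dist[i][j] ← min(dist[i][j], dist[i][k] + dist[k][j]). The final matrix gives, for each (i, j), the minimum total weight of any directed path from i to j (possibly empty when i = j).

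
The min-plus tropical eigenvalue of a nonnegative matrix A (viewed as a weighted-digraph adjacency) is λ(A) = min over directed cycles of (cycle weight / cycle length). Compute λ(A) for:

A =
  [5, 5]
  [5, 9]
λ(A) = 5

Enumerate directed cycles and compute their means (weight / length). Sample:
  cycle 0 → 0: weight = 5, length = 1, mean = 5/1 ≈ 5.000
  cycle 1 → 1: weight = 9, length = 1, mean = 9/1 ≈ 9.000
  cycle 0 → 1 → 0: weight = 10, length = 2, mean = 10/2 ≈ 5.000
  cycle 1 → 0 → 1: weight = 10, length = 2, mean = 10/2 ≈ 5.000
Minimum mean = 5.000, attained e.g. along the cycle 0 → 0 with weight 5 and length 1. So λ(A) = 5/1 = 5.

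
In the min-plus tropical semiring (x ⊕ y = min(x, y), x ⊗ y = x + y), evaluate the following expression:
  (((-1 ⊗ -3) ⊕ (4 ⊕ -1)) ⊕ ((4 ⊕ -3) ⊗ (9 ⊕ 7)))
(((-1 ⊗ -3) ⊕ (4 ⊕ -1)) ⊕ ((4 ⊕ -3) ⊗ (9 ⊕ 7))) = -4

Expand innermost to outermost. Recall ⊕ takes the minimum of its arguments and ⊗ takes their sum. Working out the expression (((-1 ⊗ -3) ⊕ (4 ⊕ -1)) ⊕ ((4 ⊕ -3) ⊗ (9 ⊕ 7))) gives -4.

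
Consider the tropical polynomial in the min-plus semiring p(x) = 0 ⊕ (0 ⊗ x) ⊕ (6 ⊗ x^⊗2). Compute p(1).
p(1) = 0

A tropical monomial a ⊗ x^⊗i evaluates to a + i · x. Evaluating each term at x = 1:
  Term 0 contributes 0 + 0 · 1 = 0
  Term 1 contributes 0 + 1 · 1 = 1
  Term 2 contributes 6 + 2 · 1 = 8
p(1) = ⊕ of these = min[0, 1, 8] = 0.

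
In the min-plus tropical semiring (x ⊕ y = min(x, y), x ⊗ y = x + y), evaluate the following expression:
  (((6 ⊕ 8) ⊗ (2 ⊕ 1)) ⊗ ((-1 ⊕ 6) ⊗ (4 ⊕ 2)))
(((6 ⊕ 8) ⊗ (2 ⊕ 1)) ⊗ ((-1 ⊕ 6) ⊗ (4 ⊕ 2))) = 8

Expand innermost to outermost. Recall ⊕ takes the minimum of its arguments and ⊗ takes their sum. Working out the expression (((6 ⊕ 8) ⊗ (2 ⊕ 1)) ⊗ ((-1 ⊕ 6) ⊗ (4 ⊕ 2))) gives 8.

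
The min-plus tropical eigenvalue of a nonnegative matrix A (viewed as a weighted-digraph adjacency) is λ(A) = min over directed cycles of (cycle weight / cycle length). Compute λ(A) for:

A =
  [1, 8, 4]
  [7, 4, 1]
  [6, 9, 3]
λ(A) = 1

Enumerate directed cycles and compute their means (weight / length). Sample:
  cycle 0 → 0: weight = 1, length = 1, mean = 1/1 ≈ 1.000
  cycle 1 → 1: weight = 4, length = 1, mean = 4/1 ≈ 4.000
  cycle 2 → 2: weight = 3, length = 1, mean = 3/1 ≈ 3.000
  cycle 0 → 1 → 0: weight = 15, length = 2, mean = 15/2 ≈ 7.500
  cycle 0 → 2 → 0: weight = 10, length = 2, mean = 10/2 ≈ 5.000
  cycle 1 → 0 → 1: weight = 15, length = 2, mean = 15/2 ≈ 7.500
Minimum mean = 1.000, attained e.g. along the cycle 0 → 0 with weight 1 and length 1. So λ(A) = 1/1 = 1.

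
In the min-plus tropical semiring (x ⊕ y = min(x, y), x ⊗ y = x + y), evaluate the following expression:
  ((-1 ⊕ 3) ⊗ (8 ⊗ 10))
((-1 ⊕ 3) ⊗ (8 ⊗ 10)) = 17

Expand innermost to outermost. Recall ⊕ takes the minimum of its arguments and ⊗ takes their sum. Working out the expression ((-1 ⊕ 3) ⊗ (8 ⊗ 10)) gives 17.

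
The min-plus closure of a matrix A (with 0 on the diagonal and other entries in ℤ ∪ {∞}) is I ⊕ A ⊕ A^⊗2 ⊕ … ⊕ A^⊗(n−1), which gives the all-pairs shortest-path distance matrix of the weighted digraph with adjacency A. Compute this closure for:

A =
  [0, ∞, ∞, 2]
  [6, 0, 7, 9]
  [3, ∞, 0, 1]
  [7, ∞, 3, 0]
Closure =
  [0, ∞, 5, 2]
  [6, 0, 7, 8]
  [3, ∞, 0, 1]
  [6, ∞, 3, 0]

This is the Floyd-Warshall all-pairs shortest-path computation. For each intermediate vertex k = 0, 1, …, 3, update dist[i][j] ← min(dist[i][j], dist[i][k] + dist[k][j]). The final matrix gives, for each (i, j), the minimum total weight of any directed path from i to j (possibly empty when i = j).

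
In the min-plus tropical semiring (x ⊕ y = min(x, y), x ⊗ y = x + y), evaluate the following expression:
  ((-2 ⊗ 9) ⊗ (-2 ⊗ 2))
((-2 ⊗ 9) ⊗ (-2 ⊗ 2)) = 7

Expand innermost to outermost. Recall ⊕ takes the minimum of its arguments and ⊗ takes their sum. Working out the expression ((-2 ⊗ 9) ⊗ (-2 ⊗ 2)) gives 7.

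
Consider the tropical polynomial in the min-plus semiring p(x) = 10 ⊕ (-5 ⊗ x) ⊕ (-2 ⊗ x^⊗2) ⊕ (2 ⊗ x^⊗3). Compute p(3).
p(3) = -2

A tropical monomial a ⊗ x^⊗i evaluates to a + i · x. Evaluating each term at x = 3:
  Term 0 contributes 10 + 0 · 3 = 10
  Term 1 contributes -5 + 1 · 3 = -2
  Term 2 contributes -2 + 2 · 3 = 4
  Term 3 contributes 2 + 3 · 3 = 11
p(3) = ⊕ of these = min[10, -2, 4, 11] = -2.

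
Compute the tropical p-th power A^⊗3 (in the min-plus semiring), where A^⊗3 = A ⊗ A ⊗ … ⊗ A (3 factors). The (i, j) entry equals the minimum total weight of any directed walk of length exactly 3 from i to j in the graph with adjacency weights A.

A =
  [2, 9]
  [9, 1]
A^⊗3 =
  [6, 11]
  [11, 3]

Each entry (A^⊗3)_ij equals the minimum over all length-3 walks i = v_0 → v_1 → … → v_3 = j of Σ_t A[v_t][v_{t+1}]. For example, for (i, j) = (0, 1) we minimise over 4 possible intermediate vertex sequences; the minimum is 11, attained along the walk 0 → 1 → 1 → 1.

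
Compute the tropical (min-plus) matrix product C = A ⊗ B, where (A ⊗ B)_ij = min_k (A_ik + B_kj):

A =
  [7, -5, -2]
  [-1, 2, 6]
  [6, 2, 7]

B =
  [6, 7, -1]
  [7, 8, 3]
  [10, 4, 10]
A ⊗ B =
  [2, 2, -2]
  [5, 6, -2]
  [9, 10, 5]

Apply the min-plus product entry-by-entry:
  C[0][0] = min over k of (A[0][0] + B[0][0] = 7 + 6 = 13, A[0][1] + B[1][0] = -5 + 7 = 2, A[0][2] + B[2][0] = -2 + 10 = 8) = 2 (attained at k = 1)
  C[0][1] = min over k of (A[0][0] + B[0][1] = 7 + 7 = 14, A[0][1] + B[1][1] = -5 + 8 = 3, A[0][2] + B[2][1] = -2 + 4 = 2) = 2 (attained at k = 2)
  C[0][2] = min over k of (A[0][0] + B[0][2] = 7 + -1 = 6, A[0][1] + B[1][2] = -5 + 3 = -2, A[0][2] + B[2][2] = -2 + 10 = 8) = -2 (attained at k = 1)
  C[1][0] = min over k of (A[1][0] + B[0][0] = -1 + 6 = 5, A[1][1] + B[1][0] = 2 + 7 = 9, A[1][2] + B[2][0] = 6 + 10 = 16) = 5 (attained at k = 0)
  C[1][1] = min over k of (A[1][0] + B[0][1] = -1 + 7 = 6, A[1][1] + B[1][1] = 2 + 8 = 10, A[1][2] + B[2][1] = 6 + 4 = 10) = 6 (attained at k = 0)
  C[1][2] = min over k of (A[1][0] + B[0][2] = -1 + -1 = -2, A[1][1] + B[1][2] = 2 + 3 = 5, A[1][2] + B[2][2] = 6 + 10 = 16) = -2 (attained at k = 0)
  C[2][0] = min over k of (A[2][0] + B[0][0] = 6 + 6 = 12, A[2][1] + B[1][0] = 2 + 7 = 9, A[2][2] + B[2][0] = 7 + 10 = 17) = 9 (attained at k = 1)
  C[2][1] = min over k of (A[2][0] + B[0][1] = 6 + 7 = 13, A[2][1] + B[1][1] = 2 + 8 = 10, A[2][2] + B[2][1] = 7 + 4 = 11) = 10 (attained at k = 1)
  C[2][2] = min over k of (A[2][0] + B[0][2] = 6 + -1 = 5, A[2][1] + B[1][2] = 2 + 3 = 5, A[2][2] + B[2][2] = 7 + 10 = 17) = 5 (attained at k = 0)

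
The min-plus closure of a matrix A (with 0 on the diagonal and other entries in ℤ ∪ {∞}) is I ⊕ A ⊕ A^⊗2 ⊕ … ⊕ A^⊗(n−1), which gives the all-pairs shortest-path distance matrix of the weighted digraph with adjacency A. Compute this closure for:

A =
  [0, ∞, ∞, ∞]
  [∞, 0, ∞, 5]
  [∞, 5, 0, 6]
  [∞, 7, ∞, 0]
Closure =
  [0, ∞, ∞, ∞]
  [∞, 0, ∞, 5]
  [∞, 5, 0, 6]
  [∞, 7, ∞, 0]

This is the Floyd-Warshall all-pairs shortest-path computation. For each intermediate vertex k = 0, 1, …, 3, update dist[i][j] ← min(dist[i][j], dist[i][k] + dist[k][j]). The final matrix gives, for each (i, j), the minimum total weight of any directed path from i to j (possibly empty when i = j).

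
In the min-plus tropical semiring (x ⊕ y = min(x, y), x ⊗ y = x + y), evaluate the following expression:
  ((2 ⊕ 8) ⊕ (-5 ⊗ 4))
((2 ⊕ 8) ⊕ (-5 ⊗ 4)) = -1

Expand innermost to outermost. Recall ⊕ takes the minimum of its arguments and ⊗ takes their sum. Working out the expression ((2 ⊕ 8) ⊕ (-5 ⊗ 4)) gives -1.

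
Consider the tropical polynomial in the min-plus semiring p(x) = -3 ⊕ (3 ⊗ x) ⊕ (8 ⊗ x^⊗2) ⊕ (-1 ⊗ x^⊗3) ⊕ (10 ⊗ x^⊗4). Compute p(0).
p(0) = -3

A tropical monomial a ⊗ x^⊗i evaluates to a + i · x. Evaluating each term at x = 0:
  Term 0 contributes -3 + 0 · 0 = -3
  Term 1 contributes 3 + 1 · 0 = 3
  Term 2 contributes 8 + 2 · 0 = 8
  Term 3 contributes -1 + 3 · 0 = -1
  Term 4 contributes 10 + 4 · 0 = 10
p(0) = ⊕ of these = min[-3, 3, 8, -1, 10] = -3.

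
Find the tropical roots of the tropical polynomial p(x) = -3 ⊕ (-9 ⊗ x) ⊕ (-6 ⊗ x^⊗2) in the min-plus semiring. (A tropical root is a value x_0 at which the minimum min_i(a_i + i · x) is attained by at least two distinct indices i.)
Roots: {-3, 6}

Each tropical root is a break point of the lower envelope of the lines y = a_i + i · x (there are 3 lines, with slopes 0, 1, ..., 2). Only the lines that attain the minimum somewhere contribute to roots; other lines are dominated. Here the surviving (envelope) indices are i = 2, i = 1, i = 0.
Intersections between consecutive envelope lines give the roots: for adjacent envelope indices i < j the intersection is x = (a_i − a_j) / (j − i). Reading off the sorted break points: {-3, 6}.
Verification: at each break x_0, at least two indices attain the minimum of min_i(a_i + i · x_0).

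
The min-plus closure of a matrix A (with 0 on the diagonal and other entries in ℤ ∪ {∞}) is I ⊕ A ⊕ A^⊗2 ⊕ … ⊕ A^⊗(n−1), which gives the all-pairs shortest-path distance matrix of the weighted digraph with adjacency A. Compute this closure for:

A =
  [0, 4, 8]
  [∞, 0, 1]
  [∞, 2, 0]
Closure =
  [0, 4, 5]
  [∞, 0, 1]
  [∞, 2, 0]

This is the Floyd-Warshall all-pairs shortest-path computation. For each intermediate vertex k = 0, 1, …, 2, update dist[i][j] ← min(dist[i][j], dist[i][k] + dist[k][j]). The final matrix gives, for each (i, j), the minimum total weight of any directed path from i to j (possibly empty when i = j).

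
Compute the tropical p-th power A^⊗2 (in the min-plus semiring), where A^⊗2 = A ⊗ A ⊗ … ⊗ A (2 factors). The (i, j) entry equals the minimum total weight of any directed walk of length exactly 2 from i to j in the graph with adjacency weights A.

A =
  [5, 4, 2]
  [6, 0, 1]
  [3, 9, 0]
A^⊗2 =
  [5, 4, 2]
  [4, 0, 1]
  [3, 7, 0]

Each entry (A^⊗2)_ij equals the minimum over all length-2 walks i = v_0 → v_1 → … → v_2 = j of Σ_t A[v_t][v_{t+1}]. For example, for (i, j) = (0, 2) we minimise over 3 possible intermediate vertex sequences; the minimum is 2, attained along the walk 0 → 2 → 2.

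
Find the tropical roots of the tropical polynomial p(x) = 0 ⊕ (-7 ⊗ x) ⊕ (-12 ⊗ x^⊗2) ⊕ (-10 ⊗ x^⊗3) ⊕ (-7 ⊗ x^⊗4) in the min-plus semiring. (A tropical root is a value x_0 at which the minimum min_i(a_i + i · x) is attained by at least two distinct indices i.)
Roots: {-3, -2, 5, 7}

Each tropical root is a break point of the lower envelope of the lines y = a_i + i · x (there are 5 lines, with slopes 0, 1, ..., 4). Only the lines that attain the minimum somewhere contribute to roots; other lines are dominated. Here the surviving (envelope) indices are i = 4, i = 3, i = 2, i = 1, i = 0.
Intersections between consecutive envelope lines give the roots: for adjacent envelope indices i < j the intersection is x = (a_i − a_j) / (j − i). Reading off the sorted break points: {-3, -2, 5, 7}.
Verification: at each break x_0, at least two indices attain the minimum of min_i(a_i + i · x_0).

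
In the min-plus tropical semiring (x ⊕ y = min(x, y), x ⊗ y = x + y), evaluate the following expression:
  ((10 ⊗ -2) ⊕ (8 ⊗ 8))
((10 ⊗ -2) ⊕ (8 ⊗ 8)) = 8

Expand innermost to outermost. Recall ⊕ takes the minimum of its arguments and ⊗ takes their sum. Working out the expression ((10 ⊗ -2) ⊕ (8 ⊗ 8)) gives 8.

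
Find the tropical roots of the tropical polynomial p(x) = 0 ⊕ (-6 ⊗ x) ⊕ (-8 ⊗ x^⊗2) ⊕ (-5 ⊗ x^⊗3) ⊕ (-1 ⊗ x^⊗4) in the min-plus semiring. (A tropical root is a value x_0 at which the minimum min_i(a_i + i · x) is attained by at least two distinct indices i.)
Roots: {-4, -3, 2, 6}

Each tropical root is a break point of the lower envelope of the lines y = a_i + i · x (there are 5 lines, with slopes 0, 1, ..., 4). Only the lines that attain the minimum somewhere contribute to roots; other lines are dominated. Here the surviving (envelope) indices are i = 4, i = 3, i = 2, i = 1, i = 0.
Intersections between consecutive envelope lines give the roots: for adjacent envelope indices i < j the intersection is x = (a_i − a_j) / (j − i). Reading off the sorted break points: {-4, -3, 2, 6}.
Verification: at each break x_0, at least two indices attain the minimum of min_i(a_i + i · x_0).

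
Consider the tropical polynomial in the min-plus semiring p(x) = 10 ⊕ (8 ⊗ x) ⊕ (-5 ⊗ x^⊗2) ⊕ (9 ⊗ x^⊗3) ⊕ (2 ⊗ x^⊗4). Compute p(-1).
p(-1) = -7

A tropical monomial a ⊗ x^⊗i evaluates to a + i · x. Evaluating each term at x = -1:
  Term 0 contributes 10 + 0 · -1 = 10
  Term 1 contributes 8 + 1 · -1 = 7
  Term 2 contributes -5 + 2 · -1 = -7
  Term 3 contributes 9 + 3 · -1 = 6
  Term 4 contributes 2 + 4 · -1 = -2
p(-1) = ⊕ of these = min[10, 7, -7, 6, -2] = -7.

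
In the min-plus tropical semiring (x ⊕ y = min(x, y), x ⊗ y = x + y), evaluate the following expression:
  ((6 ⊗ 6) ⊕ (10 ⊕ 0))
((6 ⊗ 6) ⊕ (10 ⊕ 0)) = 0

Expand innermost to outermost. Recall ⊕ takes the minimum of its arguments and ⊗ takes their sum. Working out the expression ((6 ⊗ 6) ⊕ (10 ⊕ 0)) gives 0.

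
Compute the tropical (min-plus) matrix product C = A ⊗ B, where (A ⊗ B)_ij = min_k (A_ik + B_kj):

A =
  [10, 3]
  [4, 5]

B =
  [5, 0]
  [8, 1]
A ⊗ B =
  [11, 4]
  [9, 4]

Apply the min-plus product entry-by-entry:
  C[0][0] = min over k of (A[0][0] + B[0][0] = 10 + 5 = 15, A[0][1] + B[1][0] = 3 + 8 = 11) = 11 (attained at k = 1)
  C[0][1] = min over k of (A[0][0] + B[0][1] = 10 + 0 = 10, A[0][1] + B[1][1] = 3 + 1 = 4) = 4 (attained at k = 1)
  C[1][0] = min over k of (A[1][0] + B[0][0] = 4 + 5 = 9, A[1][1] + B[1][0] = 5 + 8 = 13) = 9 (attained at k = 0)
  C[1][1] = min over k of (A[1][0] + B[0][1] = 4 + 0 = 4, A[1][1] + B[1][1] = 5 + 1 = 6) = 4 (attained at k = 0)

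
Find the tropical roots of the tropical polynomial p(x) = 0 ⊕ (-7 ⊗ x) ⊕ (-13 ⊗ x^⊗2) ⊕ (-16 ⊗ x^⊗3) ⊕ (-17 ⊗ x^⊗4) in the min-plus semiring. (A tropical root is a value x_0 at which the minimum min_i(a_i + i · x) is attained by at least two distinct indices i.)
Roots: {1, 3, 6, 7}

Each tropical root is a break point of the lower envelope of the lines y = a_i + i · x (there are 5 lines, with slopes 0, 1, ..., 4). Only the lines that attain the minimum somewhere contribute to roots; other lines are dominated. Here the surviving (envelope) indices are i = 4, i = 3, i = 2, i = 1, i = 0.
Intersections between consecutive envelope lines give the roots: for adjacent envelope indices i < j the intersection is x = (a_i − a_j) / (j − i). Reading off the sorted break points: {1, 3, 6, 7}.
Verification: at each break x_0, at least two indices attain the minimum of min_i(a_i + i · x_0).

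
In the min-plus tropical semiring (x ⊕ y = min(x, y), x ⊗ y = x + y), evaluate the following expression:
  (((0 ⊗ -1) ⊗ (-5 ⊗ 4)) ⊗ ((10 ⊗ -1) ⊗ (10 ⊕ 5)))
(((0 ⊗ -1) ⊗ (-5 ⊗ 4)) ⊗ ((10 ⊗ -1) ⊗ (10 ⊕ 5))) = 12

Expand innermost to outermost. Recall ⊕ takes the minimum of its arguments and ⊗ takes their sum. Working out the expression (((0 ⊗ -1) ⊗ (-5 ⊗ 4)) ⊗ ((10 ⊗ -1) ⊗ (10 ⊕ 5))) gives 12.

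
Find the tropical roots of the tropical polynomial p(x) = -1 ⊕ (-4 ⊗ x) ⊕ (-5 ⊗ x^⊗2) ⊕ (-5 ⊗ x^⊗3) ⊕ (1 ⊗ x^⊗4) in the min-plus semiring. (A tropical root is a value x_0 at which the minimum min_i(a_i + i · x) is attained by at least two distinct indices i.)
Roots: {-6, 0, 1, 3}

Each tropical root is a break point of the lower envelope of the lines y = a_i + i · x (there are 5 lines, with slopes 0, 1, ..., 4). Only the lines that attain the minimum somewhere contribute to roots; other lines are dominated. Here the surviving (envelope) indices are i = 4, i = 3, i = 2, i = 1, i = 0.
Intersections between consecutive envelope lines give the roots: for adjacent envelope indices i < j the intersection is x = (a_i − a_j) / (j − i). Reading off the sorted break points: {-6, 0, 1, 3}.
Verification: at each break x_0, at least two indices attain the minimum of min_i(a_i + i · x_0).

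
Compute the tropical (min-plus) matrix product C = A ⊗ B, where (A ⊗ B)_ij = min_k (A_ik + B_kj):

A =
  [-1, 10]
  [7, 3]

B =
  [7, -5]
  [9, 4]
A ⊗ B =
  [6, -6]
  [12, 2]

Apply the min-plus product entry-by-entry:
  C[0][0] = min over k of (A[0][0] + B[0][0] = -1 + 7 = 6, A[0][1] + B[1][0] = 10 + 9 = 19) = 6 (attained at k = 0)
  C[0][1] = min over k of (A[0][0] + B[0][1] = -1 + -5 = -6, A[0][1] + B[1][1] = 10 + 4 = 14) = -6 (attained at k = 0)
  C[1][0] = min over k of (A[1][0] + B[0][0] = 7 + 7 = 14, A[1][1] + B[1][0] = 3 + 9 = 12) = 12 (attained at k = 1)
  C[1][1] = min over k of (A[1][0] + B[0][1] = 7 + -5 = 2, A[1][1] + B[1][1] = 3 + 4 = 7) = 2 (attained at k = 0)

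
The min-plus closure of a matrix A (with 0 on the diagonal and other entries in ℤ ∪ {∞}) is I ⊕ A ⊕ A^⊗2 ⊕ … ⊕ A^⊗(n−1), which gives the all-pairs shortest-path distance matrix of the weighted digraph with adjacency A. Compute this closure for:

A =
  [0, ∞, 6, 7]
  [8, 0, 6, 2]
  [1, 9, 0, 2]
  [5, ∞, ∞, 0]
Closure =
  [0, 15, 6, 7]
  [7, 0, 6, 2]
  [1, 9, 0, 2]
  [5, 20, 11, 0]

This is the Floyd-Warshall all-pairs shortest-path computation. For each intermediate vertex k = 0, 1, …, 3, update dist[i][j] ← min(dist[i][j], dist[i][k] + dist[k][j]). The final matrix gives, for each (i, j), the minimum total weight of any directed path from i to j (possibly empty when i = j).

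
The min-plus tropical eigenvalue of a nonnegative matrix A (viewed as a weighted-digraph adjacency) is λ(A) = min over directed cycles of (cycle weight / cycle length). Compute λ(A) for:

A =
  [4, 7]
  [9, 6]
λ(A) = 4

Enumerate directed cycles and compute their means (weight / length). Sample:
  cycle 0 → 0: weight = 4, length = 1, mean = 4/1 ≈ 4.000
  cycle 1 → 1: weight = 6, length = 1, mean = 6/1 ≈ 6.000
  cycle 0 → 1 → 0: weight = 16, length = 2, mean = 16/2 ≈ 8.000
  cycle 1 → 0 → 1: weight = 16, length = 2, mean = 16/2 ≈ 8.000
Minimum mean = 4.000, attained e.g. along the cycle 0 → 0 with weight 4 and length 1. So λ(A) = 4/1 = 4.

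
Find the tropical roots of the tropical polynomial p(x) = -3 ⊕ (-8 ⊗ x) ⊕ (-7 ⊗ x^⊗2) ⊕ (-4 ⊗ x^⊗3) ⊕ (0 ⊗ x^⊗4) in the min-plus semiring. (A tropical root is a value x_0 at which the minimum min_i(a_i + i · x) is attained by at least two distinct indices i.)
Roots: {-4, -3, -1, 5}

Each tropical root is a break point of the lower envelope of the lines y = a_i + i · x (there are 5 lines, with slopes 0, 1, ..., 4). Only the lines that attain the minimum somewhere contribute to roots; other lines are dominated. Here the surviving (envelope) indices are i = 4, i = 3, i = 2, i = 1, i = 0.
Intersections between consecutive envelope lines give the roots: for adjacent envelope indices i < j the intersection is x = (a_i − a_j) / (j − i). Reading off the sorted break points: {-4, -3, -1, 5}.
Verification: at each break x_0, at least two indices attain the minimum of min_i(a_i + i · x_0).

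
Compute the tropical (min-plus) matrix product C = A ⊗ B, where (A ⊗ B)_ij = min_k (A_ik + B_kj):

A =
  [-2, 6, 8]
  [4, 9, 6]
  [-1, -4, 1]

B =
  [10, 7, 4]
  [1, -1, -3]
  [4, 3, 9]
A ⊗ B =
  [7, 5, 2]
  [10, 8, 6]
  [-3, -5, -7]

Apply the min-plus product entry-by-entry:
  C[0][0] = min over k of (A[0][0] + B[0][0] = -2 + 10 = 8, A[0][1] + B[1][0] = 6 + 1 = 7, A[0][2] + B[2][0] = 8 + 4 = 12) = 7 (attained at k = 1)
  C[0][1] = min over k of (A[0][0] + B[0][1] = -2 + 7 = 5, A[0][1] + B[1][1] = 6 + -1 = 5, A[0][2] + B[2][1] = 8 + 3 = 11) = 5 (attained at k = 0)
  C[0][2] = min over k of (A[0][0] + B[0][2] = -2 + 4 = 2, A[0][1] + B[1][2] = 6 + -3 = 3, A[0][2] + B[2][2] = 8 + 9 = 17) = 2 (attained at k = 0)
  C[1][0] = min over k of (A[1][0] + B[0][0] = 4 + 10 = 14, A[1][1] + B[1][0] = 9 + 1 = 10, A[1][2] + B[2][0] = 6 + 4 = 10) = 10 (attained at k = 1)
  C[1][1] = min over k of (A[1][0] + B[0][1] = 4 + 7 = 11, A[1][1] + B[1][1] = 9 + -1 = 8, A[1][2] + B[2][1] = 6 + 3 = 9) = 8 (attained at k = 1)
  C[1][2] = min over k of (A[1][0] + B[0][2] = 4 + 4 = 8, A[1][1] + B[1][2] = 9 + -3 = 6, A[1][2] + B[2][2] = 6 + 9 = 15) = 6 (attained at k = 1)
  C[2][0] = min over k of (A[2][0] + B[0][0] = -1 + 10 = 9, A[2][1] + B[1][0] = -4 + 1 = -3, A[2][2] + B[2][0] = 1 + 4 = 5) = -3 (attained at k = 1)
  C[2][1] = min over k of (A[2][0] + B[0][1] = -1 + 7 = 6, A[2][1] + B[1][1] = -4 + -1 = -5, A[2][2] + B[2][1] = 1 + 3 = 4) = -5 (attained at k = 1)
  C[2][2] = min over k of (A[2][0] + B[0][2] = -1 + 4 = 3, A[2][1] + B[1][2] = -4 + -3 = -7, A[2][2] + B[2][2] = 1 + 9 = 10) = -7 (attained at k = 1)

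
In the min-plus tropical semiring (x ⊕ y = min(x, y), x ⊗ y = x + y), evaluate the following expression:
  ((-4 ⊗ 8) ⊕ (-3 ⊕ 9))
((-4 ⊗ 8) ⊕ (-3 ⊕ 9)) = -3

Expand innermost to outermost. Recall ⊕ takes the minimum of its arguments and ⊗ takes their sum. Working out the expression ((-4 ⊗ 8) ⊕ (-3 ⊕ 9)) gives -3.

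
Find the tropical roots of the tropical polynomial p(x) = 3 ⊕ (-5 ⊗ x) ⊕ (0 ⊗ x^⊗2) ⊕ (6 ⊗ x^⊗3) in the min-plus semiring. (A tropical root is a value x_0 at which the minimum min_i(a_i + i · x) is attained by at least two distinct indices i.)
Roots: {-6, -5, 8}

Each tropical root is a break point of the lower envelope of the lines y = a_i + i · x (there are 4 lines, with slopes 0, 1, ..., 3). Only the lines that attain the minimum somewhere contribute to roots; other lines are dominated. Here the surviving (envelope) indices are i = 3, i = 2, i = 1, i = 0.
Intersections between consecutive envelope lines give the roots: for adjacent envelope indices i < j the intersection is x = (a_i − a_j) / (j − i). Reading off the sorted break points: {-6, -5, 8}.
Verification: at each break x_0, at least two indices attain the minimum of min_i(a_i + i · x_0).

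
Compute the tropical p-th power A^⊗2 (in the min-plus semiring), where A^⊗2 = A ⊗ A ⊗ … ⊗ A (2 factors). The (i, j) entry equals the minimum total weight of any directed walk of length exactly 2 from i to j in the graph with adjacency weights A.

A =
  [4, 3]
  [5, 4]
A^⊗2 =
  [8, 7]
  [9, 8]

Each entry (A^⊗2)_ij equals the minimum over all length-2 walks i = v_0 → v_1 → … → v_2 = j of Σ_t A[v_t][v_{t+1}]. For example, for (i, j) = (0, 1) we minimise over 2 possible intermediate vertex sequences; the minimum is 7, attained along the walk 0 → 0 → 1.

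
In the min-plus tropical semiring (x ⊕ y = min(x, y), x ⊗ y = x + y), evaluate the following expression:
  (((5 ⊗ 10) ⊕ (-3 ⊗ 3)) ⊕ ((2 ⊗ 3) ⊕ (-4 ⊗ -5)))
(((5 ⊗ 10) ⊕ (-3 ⊗ 3)) ⊕ ((2 ⊗ 3) ⊕ (-4 ⊗ -5))) = -9

Expand innermost to outermost. Recall ⊕ takes the minimum of its arguments and ⊗ takes their sum. Working out the expression (((5 ⊗ 10) ⊕ (-3 ⊗ 3)) ⊕ ((2 ⊗ 3) ⊕ (-4 ⊗ -5))) gives -9.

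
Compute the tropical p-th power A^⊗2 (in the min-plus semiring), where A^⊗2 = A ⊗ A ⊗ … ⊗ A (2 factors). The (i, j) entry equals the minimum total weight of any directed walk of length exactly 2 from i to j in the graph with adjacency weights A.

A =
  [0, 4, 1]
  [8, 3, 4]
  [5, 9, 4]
A^⊗2 =
  [0, 4, 1]
  [8, 6, 7]
  [5, 9, 6]

Each entry (A^⊗2)_ij equals the minimum over all length-2 walks i = v_0 → v_1 → … → v_2 = j of Σ_t A[v_t][v_{t+1}]. For example, for (i, j) = (0, 2) we minimise over 3 possible intermediate vertex sequences; the minimum is 1, attained along the walk 0 → 0 → 2.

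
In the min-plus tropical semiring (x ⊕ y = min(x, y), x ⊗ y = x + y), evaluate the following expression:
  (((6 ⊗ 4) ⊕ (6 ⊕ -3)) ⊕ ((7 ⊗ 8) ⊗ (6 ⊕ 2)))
(((6 ⊗ 4) ⊕ (6 ⊕ -3)) ⊕ ((7 ⊗ 8) ⊗ (6 ⊕ 2))) = -3

Expand innermost to outermost. Recall ⊕ takes the minimum of its arguments and ⊗ takes their sum. Working out the expression (((6 ⊗ 4) ⊕ (6 ⊕ -3)) ⊕ ((7 ⊗ 8) ⊗ (6 ⊕ 2))) gives -3.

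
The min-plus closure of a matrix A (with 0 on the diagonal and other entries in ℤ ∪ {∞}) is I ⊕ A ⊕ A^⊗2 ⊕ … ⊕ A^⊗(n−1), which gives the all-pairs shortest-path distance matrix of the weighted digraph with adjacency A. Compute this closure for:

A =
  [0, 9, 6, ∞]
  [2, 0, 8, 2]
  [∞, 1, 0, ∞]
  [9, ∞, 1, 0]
Closure =
  [0, 7, 6, 9]
  [2, 0, 3, 2]
  [3, 1, 0, 3]
  [4, 2, 1, 0]

This is the Floyd-Warshall all-pairs shortest-path computation. For each intermediate vertex k = 0, 1, …, 3, update dist[i][j] ← min(dist[i][j], dist[i][k] + dist[k][j]). The final matrix gives, for each (i, j), the minimum total weight of any directed path from i to j (possibly empty when i = j).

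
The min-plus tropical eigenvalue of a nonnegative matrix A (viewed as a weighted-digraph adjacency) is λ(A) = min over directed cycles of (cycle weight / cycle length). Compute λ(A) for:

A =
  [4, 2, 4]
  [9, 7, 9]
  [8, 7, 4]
λ(A) = 4

Enumerate directed cycles and compute their means (weight / length). Sample:
  cycle 0 → 0: weight = 4, length = 1, mean = 4/1 ≈ 4.000
  cycle 1 → 1: weight = 7, length = 1, mean = 7/1 ≈ 7.000
  cycle 2 → 2: weight = 4, length = 1, mean = 4/1 ≈ 4.000
  cycle 0 → 1 → 0: weight = 11, length = 2, mean = 11/2 ≈ 5.500
  cycle 0 → 2 → 0: weight = 12, length = 2, mean = 12/2 ≈ 6.000
  cycle 1 → 0 → 1: weight = 11, length = 2, mean = 11/2 ≈ 5.500
Minimum mean = 4.000, attained e.g. along the cycle 0 → 0 with weight 4 and length 1. So λ(A) = 4/1 = 4.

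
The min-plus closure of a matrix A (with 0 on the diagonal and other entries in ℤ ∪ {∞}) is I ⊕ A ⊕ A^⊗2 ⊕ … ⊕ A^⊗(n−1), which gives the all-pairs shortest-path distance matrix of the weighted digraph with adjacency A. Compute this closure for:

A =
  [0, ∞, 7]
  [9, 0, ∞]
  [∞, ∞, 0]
Closure =
  [0, ∞, 7]
  [9, 0, 16]
  [∞, ∞, 0]

This is the Floyd-Warshall all-pairs shortest-path computation. For each intermediate vertex k = 0, 1, …, 2, update dist[i][j] ← min(dist[i][j], dist[i][k] + dist[k][j]). The final matrix gives, for each (i, j), the minimum total weight of any directed path from i to j (possibly empty when i = j).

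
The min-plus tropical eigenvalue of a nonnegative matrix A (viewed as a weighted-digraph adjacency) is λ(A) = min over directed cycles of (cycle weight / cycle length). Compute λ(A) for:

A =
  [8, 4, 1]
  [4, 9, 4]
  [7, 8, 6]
λ(A) = 4

Enumerate directed cycles and compute their means (weight / length). Sample:
  cycle 0 → 0: weight = 8, length = 1, mean = 8/1 ≈ 8.000
  cycle 1 → 1: weight = 9, length = 1, mean = 9/1 ≈ 9.000
  cycle 2 → 2: weight = 6, length = 1, mean = 6/1 ≈ 6.000
  cycle 0 → 1 → 0: weight = 8, length = 2, mean = 8/2 ≈ 4.000
  cycle 0 → 2 → 0: weight = 8, length = 2, mean = 8/2 ≈ 4.000
  cycle 1 → 0 → 1: weight = 8, length = 2, mean = 8/2 ≈ 4.000
Minimum mean = 4.000, attained e.g. along the cycle 0 → 1 → 0 with weight 8 and length 2. So λ(A) = 8/2 = 4.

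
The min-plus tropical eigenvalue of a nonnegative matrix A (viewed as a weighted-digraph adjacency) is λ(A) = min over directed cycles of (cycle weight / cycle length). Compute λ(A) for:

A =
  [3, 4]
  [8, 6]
λ(A) = 3

Enumerate directed cycles and compute their means (weight / length). Sample:
  cycle 0 → 0: weight = 3, length = 1, mean = 3/1 ≈ 3.000
  cycle 1 → 1: weight = 6, length = 1, mean = 6/1 ≈ 6.000
  cycle 0 → 1 → 0: weight = 12, length = 2, mean = 12/2 ≈ 6.000
  cycle 1 → 0 → 1: weight = 12, length = 2, mean = 12/2 ≈ 6.000
Minimum mean = 3.000, attained e.g. along the cycle 0 → 0 with weight 3 and length 1. So λ(A) = 3/1 = 3.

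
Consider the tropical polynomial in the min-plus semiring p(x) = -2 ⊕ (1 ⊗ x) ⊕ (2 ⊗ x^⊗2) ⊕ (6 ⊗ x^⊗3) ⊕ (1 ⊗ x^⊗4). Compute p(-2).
p(-2) = -7

A tropical monomial a ⊗ x^⊗i evaluates to a + i · x. Evaluating each term at x = -2:
  Term 0 contributes -2 + 0 · -2 = -2
  Term 1 contributes 1 + 1 · -2 = -1
  Term 2 contributes 2 + 2 · -2 = -2
  Term 3 contributes 6 + 3 · -2 = 0
  Term 4 contributes 1 + 4 · -2 = -7
p(-2) = ⊕ of these = min[-2, -1, -2, 0, -7] = -7.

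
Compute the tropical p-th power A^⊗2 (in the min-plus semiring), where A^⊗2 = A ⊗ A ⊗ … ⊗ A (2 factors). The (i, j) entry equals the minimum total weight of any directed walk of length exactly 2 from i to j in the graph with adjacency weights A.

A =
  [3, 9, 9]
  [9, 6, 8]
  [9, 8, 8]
A^⊗2 =
  [6, 12, 12]
  [12, 12, 14]
  [12, 14, 16]

Each entry (A^⊗2)_ij equals the minimum over all length-2 walks i = v_0 → v_1 → … → v_2 = j of Σ_t A[v_t][v_{t+1}]. For example, for (i, j) = (0, 2) we minimise over 3 possible intermediate vertex sequences; the minimum is 12, attained along the walk 0 → 0 → 2.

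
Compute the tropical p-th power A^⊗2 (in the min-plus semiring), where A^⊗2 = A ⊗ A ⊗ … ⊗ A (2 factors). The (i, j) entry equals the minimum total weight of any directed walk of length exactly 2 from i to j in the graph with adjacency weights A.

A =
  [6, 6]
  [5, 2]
A^⊗2 =
  [11, 8]
  [7, 4]

Each entry (A^⊗2)_ij equals the minimum over all length-2 walks i = v_0 → v_1 → … → v_2 = j of Σ_t A[v_t][v_{t+1}]. For example, for (i, j) = (0, 1) we minimise over 2 possible intermediate vertex sequences; the minimum is 8, attained along the walk 0 → 1 → 1.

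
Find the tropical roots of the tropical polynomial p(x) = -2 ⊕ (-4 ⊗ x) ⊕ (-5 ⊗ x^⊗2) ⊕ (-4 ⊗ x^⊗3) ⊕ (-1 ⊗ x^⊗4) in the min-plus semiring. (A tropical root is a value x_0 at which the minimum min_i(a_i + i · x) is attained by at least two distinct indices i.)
Roots: {-3, -1, 1, 2}

Each tropical root is a break point of the lower envelope of the lines y = a_i + i · x (there are 5 lines, with slopes 0, 1, ..., 4). Only the lines that attain the minimum somewhere contribute to roots; other lines are dominated. Here the surviving (envelope) indices are i = 4, i = 3, i = 2, i = 1, i = 0.
Intersections between consecutive envelope lines give the roots: for adjacent envelope indices i < j the intersection is x = (a_i − a_j) / (j − i). Reading off the sorted break points: {-3, -1, 1, 2}.
Verification: at each break x_0, at least two indices attain the minimum of min_i(a_i + i · x_0).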